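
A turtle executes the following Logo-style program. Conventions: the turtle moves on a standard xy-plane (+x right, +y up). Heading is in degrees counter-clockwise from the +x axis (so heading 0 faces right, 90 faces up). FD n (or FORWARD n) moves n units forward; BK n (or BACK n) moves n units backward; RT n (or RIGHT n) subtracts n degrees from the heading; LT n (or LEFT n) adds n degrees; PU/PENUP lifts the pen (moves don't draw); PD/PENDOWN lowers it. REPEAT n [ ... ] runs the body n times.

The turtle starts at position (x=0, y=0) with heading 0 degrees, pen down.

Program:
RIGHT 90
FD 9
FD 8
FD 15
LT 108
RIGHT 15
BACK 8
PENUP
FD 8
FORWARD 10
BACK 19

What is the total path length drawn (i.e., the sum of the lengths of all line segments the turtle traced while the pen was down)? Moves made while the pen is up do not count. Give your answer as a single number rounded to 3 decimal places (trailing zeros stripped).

Answer: 40

Derivation:
Executing turtle program step by step:
Start: pos=(0,0), heading=0, pen down
RT 90: heading 0 -> 270
FD 9: (0,0) -> (0,-9) [heading=270, draw]
FD 8: (0,-9) -> (0,-17) [heading=270, draw]
FD 15: (0,-17) -> (0,-32) [heading=270, draw]
LT 108: heading 270 -> 18
RT 15: heading 18 -> 3
BK 8: (0,-32) -> (-7.989,-32.419) [heading=3, draw]
PU: pen up
FD 8: (-7.989,-32.419) -> (0,-32) [heading=3, move]
FD 10: (0,-32) -> (9.986,-31.477) [heading=3, move]
BK 19: (9.986,-31.477) -> (-8.988,-32.471) [heading=3, move]
Final: pos=(-8.988,-32.471), heading=3, 4 segment(s) drawn

Segment lengths:
  seg 1: (0,0) -> (0,-9), length = 9
  seg 2: (0,-9) -> (0,-17), length = 8
  seg 3: (0,-17) -> (0,-32), length = 15
  seg 4: (0,-32) -> (-7.989,-32.419), length = 8
Total = 40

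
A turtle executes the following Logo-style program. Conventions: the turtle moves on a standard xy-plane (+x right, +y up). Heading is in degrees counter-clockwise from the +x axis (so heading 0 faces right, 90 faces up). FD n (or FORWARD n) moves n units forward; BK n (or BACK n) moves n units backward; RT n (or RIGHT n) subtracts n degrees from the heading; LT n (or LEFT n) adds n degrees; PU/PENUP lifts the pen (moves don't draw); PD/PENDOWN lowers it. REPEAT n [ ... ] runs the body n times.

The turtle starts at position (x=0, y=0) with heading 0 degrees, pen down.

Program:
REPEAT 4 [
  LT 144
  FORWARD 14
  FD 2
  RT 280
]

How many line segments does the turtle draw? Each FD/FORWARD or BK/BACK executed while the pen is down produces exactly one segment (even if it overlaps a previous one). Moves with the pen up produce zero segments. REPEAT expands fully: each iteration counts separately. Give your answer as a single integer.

Answer: 8

Derivation:
Executing turtle program step by step:
Start: pos=(0,0), heading=0, pen down
REPEAT 4 [
  -- iteration 1/4 --
  LT 144: heading 0 -> 144
  FD 14: (0,0) -> (-11.326,8.229) [heading=144, draw]
  FD 2: (-11.326,8.229) -> (-12.944,9.405) [heading=144, draw]
  RT 280: heading 144 -> 224
  -- iteration 2/4 --
  LT 144: heading 224 -> 8
  FD 14: (-12.944,9.405) -> (0.919,11.353) [heading=8, draw]
  FD 2: (0.919,11.353) -> (2.9,11.631) [heading=8, draw]
  RT 280: heading 8 -> 88
  -- iteration 3/4 --
  LT 144: heading 88 -> 232
  FD 14: (2.9,11.631) -> (-5.719,0.599) [heading=232, draw]
  FD 2: (-5.719,0.599) -> (-6.951,-0.977) [heading=232, draw]
  RT 280: heading 232 -> 312
  -- iteration 4/4 --
  LT 144: heading 312 -> 96
  FD 14: (-6.951,-0.977) -> (-8.414,12.946) [heading=96, draw]
  FD 2: (-8.414,12.946) -> (-8.623,14.936) [heading=96, draw]
  RT 280: heading 96 -> 176
]
Final: pos=(-8.623,14.936), heading=176, 8 segment(s) drawn
Segments drawn: 8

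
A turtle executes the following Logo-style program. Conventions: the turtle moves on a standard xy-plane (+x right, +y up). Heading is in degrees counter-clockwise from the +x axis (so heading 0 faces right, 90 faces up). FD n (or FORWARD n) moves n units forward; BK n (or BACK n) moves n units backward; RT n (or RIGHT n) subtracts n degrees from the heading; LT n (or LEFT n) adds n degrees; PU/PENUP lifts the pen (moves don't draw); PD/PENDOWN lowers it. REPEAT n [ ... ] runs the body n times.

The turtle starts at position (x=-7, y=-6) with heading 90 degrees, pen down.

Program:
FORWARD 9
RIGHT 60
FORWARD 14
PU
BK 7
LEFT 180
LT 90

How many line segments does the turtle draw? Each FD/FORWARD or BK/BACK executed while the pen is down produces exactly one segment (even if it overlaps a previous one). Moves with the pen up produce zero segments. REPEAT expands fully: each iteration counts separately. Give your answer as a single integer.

Executing turtle program step by step:
Start: pos=(-7,-6), heading=90, pen down
FD 9: (-7,-6) -> (-7,3) [heading=90, draw]
RT 60: heading 90 -> 30
FD 14: (-7,3) -> (5.124,10) [heading=30, draw]
PU: pen up
BK 7: (5.124,10) -> (-0.938,6.5) [heading=30, move]
LT 180: heading 30 -> 210
LT 90: heading 210 -> 300
Final: pos=(-0.938,6.5), heading=300, 2 segment(s) drawn
Segments drawn: 2

Answer: 2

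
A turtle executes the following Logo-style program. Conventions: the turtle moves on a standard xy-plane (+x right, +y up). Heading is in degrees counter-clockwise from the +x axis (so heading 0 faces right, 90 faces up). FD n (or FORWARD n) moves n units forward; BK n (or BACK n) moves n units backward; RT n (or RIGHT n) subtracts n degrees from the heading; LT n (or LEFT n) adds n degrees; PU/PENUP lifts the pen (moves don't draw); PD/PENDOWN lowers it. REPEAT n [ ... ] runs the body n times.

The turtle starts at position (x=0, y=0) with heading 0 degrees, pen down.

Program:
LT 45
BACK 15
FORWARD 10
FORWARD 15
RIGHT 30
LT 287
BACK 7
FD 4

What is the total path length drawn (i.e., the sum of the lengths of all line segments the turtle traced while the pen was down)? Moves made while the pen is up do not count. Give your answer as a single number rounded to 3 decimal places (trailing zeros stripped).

Answer: 51

Derivation:
Executing turtle program step by step:
Start: pos=(0,0), heading=0, pen down
LT 45: heading 0 -> 45
BK 15: (0,0) -> (-10.607,-10.607) [heading=45, draw]
FD 10: (-10.607,-10.607) -> (-3.536,-3.536) [heading=45, draw]
FD 15: (-3.536,-3.536) -> (7.071,7.071) [heading=45, draw]
RT 30: heading 45 -> 15
LT 287: heading 15 -> 302
BK 7: (7.071,7.071) -> (3.362,13.007) [heading=302, draw]
FD 4: (3.362,13.007) -> (5.481,9.615) [heading=302, draw]
Final: pos=(5.481,9.615), heading=302, 5 segment(s) drawn

Segment lengths:
  seg 1: (0,0) -> (-10.607,-10.607), length = 15
  seg 2: (-10.607,-10.607) -> (-3.536,-3.536), length = 10
  seg 3: (-3.536,-3.536) -> (7.071,7.071), length = 15
  seg 4: (7.071,7.071) -> (3.362,13.007), length = 7
  seg 5: (3.362,13.007) -> (5.481,9.615), length = 4
Total = 51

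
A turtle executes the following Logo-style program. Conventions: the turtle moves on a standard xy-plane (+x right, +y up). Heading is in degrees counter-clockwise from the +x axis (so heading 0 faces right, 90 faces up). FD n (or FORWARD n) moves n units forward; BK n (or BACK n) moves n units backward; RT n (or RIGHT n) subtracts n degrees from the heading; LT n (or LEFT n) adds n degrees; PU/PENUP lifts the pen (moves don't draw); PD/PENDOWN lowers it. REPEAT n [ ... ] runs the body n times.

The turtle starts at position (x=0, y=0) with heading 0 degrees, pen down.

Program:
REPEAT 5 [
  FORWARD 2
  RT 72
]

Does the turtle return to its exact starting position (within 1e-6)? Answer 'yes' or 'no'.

Executing turtle program step by step:
Start: pos=(0,0), heading=0, pen down
REPEAT 5 [
  -- iteration 1/5 --
  FD 2: (0,0) -> (2,0) [heading=0, draw]
  RT 72: heading 0 -> 288
  -- iteration 2/5 --
  FD 2: (2,0) -> (2.618,-1.902) [heading=288, draw]
  RT 72: heading 288 -> 216
  -- iteration 3/5 --
  FD 2: (2.618,-1.902) -> (1,-3.078) [heading=216, draw]
  RT 72: heading 216 -> 144
  -- iteration 4/5 --
  FD 2: (1,-3.078) -> (-0.618,-1.902) [heading=144, draw]
  RT 72: heading 144 -> 72
  -- iteration 5/5 --
  FD 2: (-0.618,-1.902) -> (0,0) [heading=72, draw]
  RT 72: heading 72 -> 0
]
Final: pos=(0,0), heading=0, 5 segment(s) drawn

Start position: (0, 0)
Final position: (0, 0)
Distance = 0; < 1e-6 -> CLOSED

Answer: yes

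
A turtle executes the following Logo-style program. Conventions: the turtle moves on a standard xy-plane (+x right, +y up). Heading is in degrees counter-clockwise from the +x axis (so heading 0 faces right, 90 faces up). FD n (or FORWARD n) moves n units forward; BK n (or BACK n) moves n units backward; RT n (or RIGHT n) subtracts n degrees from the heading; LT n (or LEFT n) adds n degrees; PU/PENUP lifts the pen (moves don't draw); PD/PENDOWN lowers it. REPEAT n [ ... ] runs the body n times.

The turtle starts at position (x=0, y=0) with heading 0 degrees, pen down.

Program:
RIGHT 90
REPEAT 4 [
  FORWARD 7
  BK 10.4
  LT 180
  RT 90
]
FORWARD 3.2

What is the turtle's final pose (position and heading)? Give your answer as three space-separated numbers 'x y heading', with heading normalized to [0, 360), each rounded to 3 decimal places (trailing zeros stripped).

Answer: 0 -3.2 270

Derivation:
Executing turtle program step by step:
Start: pos=(0,0), heading=0, pen down
RT 90: heading 0 -> 270
REPEAT 4 [
  -- iteration 1/4 --
  FD 7: (0,0) -> (0,-7) [heading=270, draw]
  BK 10.4: (0,-7) -> (0,3.4) [heading=270, draw]
  LT 180: heading 270 -> 90
  RT 90: heading 90 -> 0
  -- iteration 2/4 --
  FD 7: (0,3.4) -> (7,3.4) [heading=0, draw]
  BK 10.4: (7,3.4) -> (-3.4,3.4) [heading=0, draw]
  LT 180: heading 0 -> 180
  RT 90: heading 180 -> 90
  -- iteration 3/4 --
  FD 7: (-3.4,3.4) -> (-3.4,10.4) [heading=90, draw]
  BK 10.4: (-3.4,10.4) -> (-3.4,0) [heading=90, draw]
  LT 180: heading 90 -> 270
  RT 90: heading 270 -> 180
  -- iteration 4/4 --
  FD 7: (-3.4,0) -> (-10.4,0) [heading=180, draw]
  BK 10.4: (-10.4,0) -> (0,0) [heading=180, draw]
  LT 180: heading 180 -> 0
  RT 90: heading 0 -> 270
]
FD 3.2: (0,0) -> (0,-3.2) [heading=270, draw]
Final: pos=(0,-3.2), heading=270, 9 segment(s) drawn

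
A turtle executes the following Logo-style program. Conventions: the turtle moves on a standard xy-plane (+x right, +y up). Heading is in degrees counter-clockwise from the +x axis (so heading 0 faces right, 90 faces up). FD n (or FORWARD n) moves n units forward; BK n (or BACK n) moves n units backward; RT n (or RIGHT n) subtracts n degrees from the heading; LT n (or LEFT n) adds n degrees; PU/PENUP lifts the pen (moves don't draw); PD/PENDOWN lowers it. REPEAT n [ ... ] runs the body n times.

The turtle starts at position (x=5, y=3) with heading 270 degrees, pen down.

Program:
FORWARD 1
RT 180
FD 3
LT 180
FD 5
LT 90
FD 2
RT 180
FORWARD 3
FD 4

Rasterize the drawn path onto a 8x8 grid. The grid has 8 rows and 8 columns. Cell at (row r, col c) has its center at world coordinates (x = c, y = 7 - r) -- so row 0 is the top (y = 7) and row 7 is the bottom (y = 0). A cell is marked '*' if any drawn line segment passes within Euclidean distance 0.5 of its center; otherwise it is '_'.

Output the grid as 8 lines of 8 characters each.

Answer: ________
________
_____*__
_____*__
_____*__
_____*__
_____*__
********

Derivation:
Segment 0: (5,3) -> (5,2)
Segment 1: (5,2) -> (5,5)
Segment 2: (5,5) -> (5,0)
Segment 3: (5,0) -> (7,-0)
Segment 4: (7,-0) -> (4,-0)
Segment 5: (4,-0) -> (-0,0)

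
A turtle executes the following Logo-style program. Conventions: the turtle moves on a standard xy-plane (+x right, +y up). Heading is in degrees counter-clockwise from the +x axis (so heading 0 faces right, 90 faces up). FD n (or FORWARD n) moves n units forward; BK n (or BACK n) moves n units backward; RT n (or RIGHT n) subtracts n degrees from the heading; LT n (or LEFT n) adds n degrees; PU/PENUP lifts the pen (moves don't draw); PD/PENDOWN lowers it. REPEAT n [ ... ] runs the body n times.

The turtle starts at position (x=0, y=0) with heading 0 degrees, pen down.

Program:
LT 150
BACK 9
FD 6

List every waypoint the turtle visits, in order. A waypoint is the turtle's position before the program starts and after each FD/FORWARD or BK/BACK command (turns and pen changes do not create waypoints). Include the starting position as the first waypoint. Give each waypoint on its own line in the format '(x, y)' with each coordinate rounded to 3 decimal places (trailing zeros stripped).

Answer: (0, 0)
(7.794, -4.5)
(2.598, -1.5)

Derivation:
Executing turtle program step by step:
Start: pos=(0,0), heading=0, pen down
LT 150: heading 0 -> 150
BK 9: (0,0) -> (7.794,-4.5) [heading=150, draw]
FD 6: (7.794,-4.5) -> (2.598,-1.5) [heading=150, draw]
Final: pos=(2.598,-1.5), heading=150, 2 segment(s) drawn
Waypoints (3 total):
(0, 0)
(7.794, -4.5)
(2.598, -1.5)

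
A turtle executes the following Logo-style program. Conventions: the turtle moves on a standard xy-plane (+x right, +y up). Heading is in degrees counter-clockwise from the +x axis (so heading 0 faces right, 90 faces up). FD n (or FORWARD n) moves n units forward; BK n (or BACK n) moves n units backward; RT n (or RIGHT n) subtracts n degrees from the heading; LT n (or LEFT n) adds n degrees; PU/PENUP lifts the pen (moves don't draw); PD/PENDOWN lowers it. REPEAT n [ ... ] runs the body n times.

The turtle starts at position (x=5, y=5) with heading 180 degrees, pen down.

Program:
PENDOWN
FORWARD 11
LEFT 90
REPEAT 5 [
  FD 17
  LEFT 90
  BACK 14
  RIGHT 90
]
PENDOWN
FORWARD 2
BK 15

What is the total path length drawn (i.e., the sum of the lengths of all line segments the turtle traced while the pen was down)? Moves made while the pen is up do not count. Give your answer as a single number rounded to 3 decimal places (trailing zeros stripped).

Executing turtle program step by step:
Start: pos=(5,5), heading=180, pen down
PD: pen down
FD 11: (5,5) -> (-6,5) [heading=180, draw]
LT 90: heading 180 -> 270
REPEAT 5 [
  -- iteration 1/5 --
  FD 17: (-6,5) -> (-6,-12) [heading=270, draw]
  LT 90: heading 270 -> 0
  BK 14: (-6,-12) -> (-20,-12) [heading=0, draw]
  RT 90: heading 0 -> 270
  -- iteration 2/5 --
  FD 17: (-20,-12) -> (-20,-29) [heading=270, draw]
  LT 90: heading 270 -> 0
  BK 14: (-20,-29) -> (-34,-29) [heading=0, draw]
  RT 90: heading 0 -> 270
  -- iteration 3/5 --
  FD 17: (-34,-29) -> (-34,-46) [heading=270, draw]
  LT 90: heading 270 -> 0
  BK 14: (-34,-46) -> (-48,-46) [heading=0, draw]
  RT 90: heading 0 -> 270
  -- iteration 4/5 --
  FD 17: (-48,-46) -> (-48,-63) [heading=270, draw]
  LT 90: heading 270 -> 0
  BK 14: (-48,-63) -> (-62,-63) [heading=0, draw]
  RT 90: heading 0 -> 270
  -- iteration 5/5 --
  FD 17: (-62,-63) -> (-62,-80) [heading=270, draw]
  LT 90: heading 270 -> 0
  BK 14: (-62,-80) -> (-76,-80) [heading=0, draw]
  RT 90: heading 0 -> 270
]
PD: pen down
FD 2: (-76,-80) -> (-76,-82) [heading=270, draw]
BK 15: (-76,-82) -> (-76,-67) [heading=270, draw]
Final: pos=(-76,-67), heading=270, 13 segment(s) drawn

Segment lengths:
  seg 1: (5,5) -> (-6,5), length = 11
  seg 2: (-6,5) -> (-6,-12), length = 17
  seg 3: (-6,-12) -> (-20,-12), length = 14
  seg 4: (-20,-12) -> (-20,-29), length = 17
  seg 5: (-20,-29) -> (-34,-29), length = 14
  seg 6: (-34,-29) -> (-34,-46), length = 17
  seg 7: (-34,-46) -> (-48,-46), length = 14
  seg 8: (-48,-46) -> (-48,-63), length = 17
  seg 9: (-48,-63) -> (-62,-63), length = 14
  seg 10: (-62,-63) -> (-62,-80), length = 17
  seg 11: (-62,-80) -> (-76,-80), length = 14
  seg 12: (-76,-80) -> (-76,-82), length = 2
  seg 13: (-76,-82) -> (-76,-67), length = 15
Total = 183

Answer: 183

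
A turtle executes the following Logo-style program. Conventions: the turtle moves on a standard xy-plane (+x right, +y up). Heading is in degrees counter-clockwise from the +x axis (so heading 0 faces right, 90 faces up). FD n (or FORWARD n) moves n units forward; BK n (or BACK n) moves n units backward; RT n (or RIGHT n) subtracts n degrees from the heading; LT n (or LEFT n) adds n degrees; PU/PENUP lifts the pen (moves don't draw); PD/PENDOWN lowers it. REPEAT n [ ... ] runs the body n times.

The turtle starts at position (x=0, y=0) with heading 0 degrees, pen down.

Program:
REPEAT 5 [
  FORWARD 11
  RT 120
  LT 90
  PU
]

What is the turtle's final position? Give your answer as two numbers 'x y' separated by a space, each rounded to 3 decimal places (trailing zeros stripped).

Executing turtle program step by step:
Start: pos=(0,0), heading=0, pen down
REPEAT 5 [
  -- iteration 1/5 --
  FD 11: (0,0) -> (11,0) [heading=0, draw]
  RT 120: heading 0 -> 240
  LT 90: heading 240 -> 330
  PU: pen up
  -- iteration 2/5 --
  FD 11: (11,0) -> (20.526,-5.5) [heading=330, move]
  RT 120: heading 330 -> 210
  LT 90: heading 210 -> 300
  PU: pen up
  -- iteration 3/5 --
  FD 11: (20.526,-5.5) -> (26.026,-15.026) [heading=300, move]
  RT 120: heading 300 -> 180
  LT 90: heading 180 -> 270
  PU: pen up
  -- iteration 4/5 --
  FD 11: (26.026,-15.026) -> (26.026,-26.026) [heading=270, move]
  RT 120: heading 270 -> 150
  LT 90: heading 150 -> 240
  PU: pen up
  -- iteration 5/5 --
  FD 11: (26.026,-26.026) -> (20.526,-35.553) [heading=240, move]
  RT 120: heading 240 -> 120
  LT 90: heading 120 -> 210
  PU: pen up
]
Final: pos=(20.526,-35.553), heading=210, 1 segment(s) drawn

Answer: 20.526 -35.553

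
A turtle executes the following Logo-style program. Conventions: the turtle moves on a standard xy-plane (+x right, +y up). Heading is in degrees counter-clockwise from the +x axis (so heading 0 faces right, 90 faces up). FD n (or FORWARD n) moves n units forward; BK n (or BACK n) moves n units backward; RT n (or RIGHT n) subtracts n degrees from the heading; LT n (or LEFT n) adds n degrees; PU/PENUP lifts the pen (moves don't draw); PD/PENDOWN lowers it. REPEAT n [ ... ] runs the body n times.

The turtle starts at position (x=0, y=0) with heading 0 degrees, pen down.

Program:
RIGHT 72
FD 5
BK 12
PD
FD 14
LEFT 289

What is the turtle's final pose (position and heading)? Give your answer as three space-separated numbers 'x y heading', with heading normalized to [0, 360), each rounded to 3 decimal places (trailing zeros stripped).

Answer: 2.163 -6.657 217

Derivation:
Executing turtle program step by step:
Start: pos=(0,0), heading=0, pen down
RT 72: heading 0 -> 288
FD 5: (0,0) -> (1.545,-4.755) [heading=288, draw]
BK 12: (1.545,-4.755) -> (-2.163,6.657) [heading=288, draw]
PD: pen down
FD 14: (-2.163,6.657) -> (2.163,-6.657) [heading=288, draw]
LT 289: heading 288 -> 217
Final: pos=(2.163,-6.657), heading=217, 3 segment(s) drawn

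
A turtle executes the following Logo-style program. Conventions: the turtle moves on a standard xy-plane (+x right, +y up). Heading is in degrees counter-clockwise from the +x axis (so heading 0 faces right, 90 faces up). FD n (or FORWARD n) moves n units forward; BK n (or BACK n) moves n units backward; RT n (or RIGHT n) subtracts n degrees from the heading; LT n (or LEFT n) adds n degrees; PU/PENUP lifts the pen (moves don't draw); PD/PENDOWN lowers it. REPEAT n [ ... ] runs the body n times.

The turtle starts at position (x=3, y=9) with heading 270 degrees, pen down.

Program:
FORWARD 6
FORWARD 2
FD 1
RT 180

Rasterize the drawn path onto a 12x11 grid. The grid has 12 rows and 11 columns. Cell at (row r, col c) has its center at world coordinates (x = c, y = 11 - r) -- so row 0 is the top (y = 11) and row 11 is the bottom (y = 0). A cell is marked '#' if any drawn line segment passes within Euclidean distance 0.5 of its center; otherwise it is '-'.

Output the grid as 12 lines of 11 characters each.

Segment 0: (3,9) -> (3,3)
Segment 1: (3,3) -> (3,1)
Segment 2: (3,1) -> (3,0)

Answer: -----------
-----------
---#-------
---#-------
---#-------
---#-------
---#-------
---#-------
---#-------
---#-------
---#-------
---#-------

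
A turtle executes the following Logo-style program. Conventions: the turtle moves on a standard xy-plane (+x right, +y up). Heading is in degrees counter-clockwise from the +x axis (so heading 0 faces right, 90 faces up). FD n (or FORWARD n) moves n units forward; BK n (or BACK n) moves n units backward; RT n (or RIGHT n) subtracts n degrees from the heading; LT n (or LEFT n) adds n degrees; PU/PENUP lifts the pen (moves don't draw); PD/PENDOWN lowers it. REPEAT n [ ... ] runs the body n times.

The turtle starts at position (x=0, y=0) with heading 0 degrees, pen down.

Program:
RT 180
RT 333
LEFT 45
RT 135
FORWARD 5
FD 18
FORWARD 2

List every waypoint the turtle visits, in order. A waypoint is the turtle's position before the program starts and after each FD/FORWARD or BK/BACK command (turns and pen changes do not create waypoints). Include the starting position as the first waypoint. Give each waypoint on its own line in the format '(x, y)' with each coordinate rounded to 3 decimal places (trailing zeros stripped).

Executing turtle program step by step:
Start: pos=(0,0), heading=0, pen down
RT 180: heading 0 -> 180
RT 333: heading 180 -> 207
LT 45: heading 207 -> 252
RT 135: heading 252 -> 117
FD 5: (0,0) -> (-2.27,4.455) [heading=117, draw]
FD 18: (-2.27,4.455) -> (-10.442,20.493) [heading=117, draw]
FD 2: (-10.442,20.493) -> (-11.35,22.275) [heading=117, draw]
Final: pos=(-11.35,22.275), heading=117, 3 segment(s) drawn
Waypoints (4 total):
(0, 0)
(-2.27, 4.455)
(-10.442, 20.493)
(-11.35, 22.275)

Answer: (0, 0)
(-2.27, 4.455)
(-10.442, 20.493)
(-11.35, 22.275)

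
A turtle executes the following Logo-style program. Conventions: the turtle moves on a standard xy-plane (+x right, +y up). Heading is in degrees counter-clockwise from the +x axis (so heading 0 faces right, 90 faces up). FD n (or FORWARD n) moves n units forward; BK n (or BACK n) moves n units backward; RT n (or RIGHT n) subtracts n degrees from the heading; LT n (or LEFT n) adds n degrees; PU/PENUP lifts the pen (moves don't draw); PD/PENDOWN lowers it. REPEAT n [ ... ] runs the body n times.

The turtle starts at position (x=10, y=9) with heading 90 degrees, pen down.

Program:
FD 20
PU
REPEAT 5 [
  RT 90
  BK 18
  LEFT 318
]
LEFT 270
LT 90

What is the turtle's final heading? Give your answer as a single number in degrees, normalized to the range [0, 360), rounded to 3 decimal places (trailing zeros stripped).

Answer: 150

Derivation:
Executing turtle program step by step:
Start: pos=(10,9), heading=90, pen down
FD 20: (10,9) -> (10,29) [heading=90, draw]
PU: pen up
REPEAT 5 [
  -- iteration 1/5 --
  RT 90: heading 90 -> 0
  BK 18: (10,29) -> (-8,29) [heading=0, move]
  LT 318: heading 0 -> 318
  -- iteration 2/5 --
  RT 90: heading 318 -> 228
  BK 18: (-8,29) -> (4.044,42.377) [heading=228, move]
  LT 318: heading 228 -> 186
  -- iteration 3/5 --
  RT 90: heading 186 -> 96
  BK 18: (4.044,42.377) -> (5.926,24.475) [heading=96, move]
  LT 318: heading 96 -> 54
  -- iteration 4/5 --
  RT 90: heading 54 -> 324
  BK 18: (5.926,24.475) -> (-8.636,35.055) [heading=324, move]
  LT 318: heading 324 -> 282
  -- iteration 5/5 --
  RT 90: heading 282 -> 192
  BK 18: (-8.636,35.055) -> (8.97,38.798) [heading=192, move]
  LT 318: heading 192 -> 150
]
LT 270: heading 150 -> 60
LT 90: heading 60 -> 150
Final: pos=(8.97,38.798), heading=150, 1 segment(s) drawn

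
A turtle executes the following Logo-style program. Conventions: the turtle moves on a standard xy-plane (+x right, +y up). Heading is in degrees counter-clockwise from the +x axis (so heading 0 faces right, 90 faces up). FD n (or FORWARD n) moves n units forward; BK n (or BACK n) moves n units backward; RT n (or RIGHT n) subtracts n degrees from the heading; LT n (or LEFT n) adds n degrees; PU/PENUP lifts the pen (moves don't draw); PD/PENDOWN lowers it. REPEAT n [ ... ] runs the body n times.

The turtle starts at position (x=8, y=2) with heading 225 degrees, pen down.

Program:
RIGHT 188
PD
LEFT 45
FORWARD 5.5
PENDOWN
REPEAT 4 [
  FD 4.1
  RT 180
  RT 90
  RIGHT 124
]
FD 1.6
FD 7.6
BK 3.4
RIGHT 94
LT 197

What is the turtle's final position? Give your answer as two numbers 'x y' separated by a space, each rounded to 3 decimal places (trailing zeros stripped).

Executing turtle program step by step:
Start: pos=(8,2), heading=225, pen down
RT 188: heading 225 -> 37
PD: pen down
LT 45: heading 37 -> 82
FD 5.5: (8,2) -> (8.765,7.446) [heading=82, draw]
PD: pen down
REPEAT 4 [
  -- iteration 1/4 --
  FD 4.1: (8.765,7.446) -> (9.336,11.507) [heading=82, draw]
  RT 180: heading 82 -> 262
  RT 90: heading 262 -> 172
  RT 124: heading 172 -> 48
  -- iteration 2/4 --
  FD 4.1: (9.336,11.507) -> (12.079,14.553) [heading=48, draw]
  RT 180: heading 48 -> 228
  RT 90: heading 228 -> 138
  RT 124: heading 138 -> 14
  -- iteration 3/4 --
  FD 4.1: (12.079,14.553) -> (16.058,15.545) [heading=14, draw]
  RT 180: heading 14 -> 194
  RT 90: heading 194 -> 104
  RT 124: heading 104 -> 340
  -- iteration 4/4 --
  FD 4.1: (16.058,15.545) -> (19.91,14.143) [heading=340, draw]
  RT 180: heading 340 -> 160
  RT 90: heading 160 -> 70
  RT 124: heading 70 -> 306
]
FD 1.6: (19.91,14.143) -> (20.851,12.849) [heading=306, draw]
FD 7.6: (20.851,12.849) -> (25.318,6.7) [heading=306, draw]
BK 3.4: (25.318,6.7) -> (23.32,9.451) [heading=306, draw]
RT 94: heading 306 -> 212
LT 197: heading 212 -> 49
Final: pos=(23.32,9.451), heading=49, 8 segment(s) drawn

Answer: 23.32 9.451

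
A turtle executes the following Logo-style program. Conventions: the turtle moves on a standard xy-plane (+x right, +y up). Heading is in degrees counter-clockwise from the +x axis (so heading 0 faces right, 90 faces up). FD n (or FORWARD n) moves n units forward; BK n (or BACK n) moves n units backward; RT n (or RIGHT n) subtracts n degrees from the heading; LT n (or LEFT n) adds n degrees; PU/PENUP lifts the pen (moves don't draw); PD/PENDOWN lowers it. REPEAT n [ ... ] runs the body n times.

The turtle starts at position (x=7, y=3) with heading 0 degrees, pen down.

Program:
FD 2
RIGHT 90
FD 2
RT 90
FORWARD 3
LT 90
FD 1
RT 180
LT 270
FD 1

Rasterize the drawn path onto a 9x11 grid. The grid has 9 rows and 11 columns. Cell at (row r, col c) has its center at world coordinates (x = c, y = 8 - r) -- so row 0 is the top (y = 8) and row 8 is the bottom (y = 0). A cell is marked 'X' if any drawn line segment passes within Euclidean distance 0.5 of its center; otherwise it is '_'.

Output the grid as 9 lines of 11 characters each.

Segment 0: (7,3) -> (9,3)
Segment 1: (9,3) -> (9,1)
Segment 2: (9,1) -> (6,1)
Segment 3: (6,1) -> (6,-0)
Segment 4: (6,-0) -> (7,-0)

Answer: ___________
___________
___________
___________
___________
_______XXX_
_________X_
______XXXX_
______XX___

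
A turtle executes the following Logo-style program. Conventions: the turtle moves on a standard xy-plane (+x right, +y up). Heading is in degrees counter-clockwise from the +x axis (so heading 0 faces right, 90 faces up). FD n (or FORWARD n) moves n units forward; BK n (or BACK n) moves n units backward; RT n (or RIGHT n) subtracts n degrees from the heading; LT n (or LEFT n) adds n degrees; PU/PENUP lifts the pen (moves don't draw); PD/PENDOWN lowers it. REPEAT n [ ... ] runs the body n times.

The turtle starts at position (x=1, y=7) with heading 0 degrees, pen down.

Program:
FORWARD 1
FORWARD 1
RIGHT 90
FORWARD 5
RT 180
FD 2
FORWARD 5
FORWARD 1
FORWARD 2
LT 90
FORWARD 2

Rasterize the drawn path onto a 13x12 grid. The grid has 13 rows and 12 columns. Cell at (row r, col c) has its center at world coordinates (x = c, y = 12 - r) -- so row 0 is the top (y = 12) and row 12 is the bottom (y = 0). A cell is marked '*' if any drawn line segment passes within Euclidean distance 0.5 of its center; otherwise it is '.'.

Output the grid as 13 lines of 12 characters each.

Answer: .***........
...*........
...*........
...*........
...*........
.***........
...*........
...*........
...*........
...*........
...*........
............
............

Derivation:
Segment 0: (1,7) -> (2,7)
Segment 1: (2,7) -> (3,7)
Segment 2: (3,7) -> (3,2)
Segment 3: (3,2) -> (3,4)
Segment 4: (3,4) -> (3,9)
Segment 5: (3,9) -> (3,10)
Segment 6: (3,10) -> (3,12)
Segment 7: (3,12) -> (1,12)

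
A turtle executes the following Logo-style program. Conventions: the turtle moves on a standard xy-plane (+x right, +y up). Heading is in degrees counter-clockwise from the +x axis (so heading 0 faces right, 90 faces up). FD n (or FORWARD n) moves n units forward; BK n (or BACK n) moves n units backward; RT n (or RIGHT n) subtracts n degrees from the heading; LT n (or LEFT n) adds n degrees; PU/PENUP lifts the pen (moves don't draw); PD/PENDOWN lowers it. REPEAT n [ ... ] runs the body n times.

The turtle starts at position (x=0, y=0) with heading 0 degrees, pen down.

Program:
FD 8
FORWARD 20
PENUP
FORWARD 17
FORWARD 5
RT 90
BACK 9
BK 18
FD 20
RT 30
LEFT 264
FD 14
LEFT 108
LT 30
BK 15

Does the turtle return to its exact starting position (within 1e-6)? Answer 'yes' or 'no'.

Executing turtle program step by step:
Start: pos=(0,0), heading=0, pen down
FD 8: (0,0) -> (8,0) [heading=0, draw]
FD 20: (8,0) -> (28,0) [heading=0, draw]
PU: pen up
FD 17: (28,0) -> (45,0) [heading=0, move]
FD 5: (45,0) -> (50,0) [heading=0, move]
RT 90: heading 0 -> 270
BK 9: (50,0) -> (50,9) [heading=270, move]
BK 18: (50,9) -> (50,27) [heading=270, move]
FD 20: (50,27) -> (50,7) [heading=270, move]
RT 30: heading 270 -> 240
LT 264: heading 240 -> 144
FD 14: (50,7) -> (38.674,15.229) [heading=144, move]
LT 108: heading 144 -> 252
LT 30: heading 252 -> 282
BK 15: (38.674,15.229) -> (35.555,29.901) [heading=282, move]
Final: pos=(35.555,29.901), heading=282, 2 segment(s) drawn

Start position: (0, 0)
Final position: (35.555, 29.901)
Distance = 46.457; >= 1e-6 -> NOT closed

Answer: no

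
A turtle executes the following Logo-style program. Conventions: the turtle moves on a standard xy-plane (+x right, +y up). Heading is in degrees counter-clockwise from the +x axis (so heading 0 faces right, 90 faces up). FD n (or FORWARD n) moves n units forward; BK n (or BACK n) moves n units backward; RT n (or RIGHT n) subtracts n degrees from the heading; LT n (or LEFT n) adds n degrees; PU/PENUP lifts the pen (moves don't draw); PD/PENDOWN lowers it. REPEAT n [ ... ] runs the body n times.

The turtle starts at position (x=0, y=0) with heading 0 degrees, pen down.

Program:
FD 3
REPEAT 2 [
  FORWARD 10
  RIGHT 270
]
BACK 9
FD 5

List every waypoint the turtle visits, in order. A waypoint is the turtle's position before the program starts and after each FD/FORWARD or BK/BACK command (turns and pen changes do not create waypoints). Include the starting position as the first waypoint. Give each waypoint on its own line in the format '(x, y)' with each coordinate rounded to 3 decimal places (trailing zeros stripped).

Answer: (0, 0)
(3, 0)
(13, 0)
(13, 10)
(22, 10)
(17, 10)

Derivation:
Executing turtle program step by step:
Start: pos=(0,0), heading=0, pen down
FD 3: (0,0) -> (3,0) [heading=0, draw]
REPEAT 2 [
  -- iteration 1/2 --
  FD 10: (3,0) -> (13,0) [heading=0, draw]
  RT 270: heading 0 -> 90
  -- iteration 2/2 --
  FD 10: (13,0) -> (13,10) [heading=90, draw]
  RT 270: heading 90 -> 180
]
BK 9: (13,10) -> (22,10) [heading=180, draw]
FD 5: (22,10) -> (17,10) [heading=180, draw]
Final: pos=(17,10), heading=180, 5 segment(s) drawn
Waypoints (6 total):
(0, 0)
(3, 0)
(13, 0)
(13, 10)
(22, 10)
(17, 10)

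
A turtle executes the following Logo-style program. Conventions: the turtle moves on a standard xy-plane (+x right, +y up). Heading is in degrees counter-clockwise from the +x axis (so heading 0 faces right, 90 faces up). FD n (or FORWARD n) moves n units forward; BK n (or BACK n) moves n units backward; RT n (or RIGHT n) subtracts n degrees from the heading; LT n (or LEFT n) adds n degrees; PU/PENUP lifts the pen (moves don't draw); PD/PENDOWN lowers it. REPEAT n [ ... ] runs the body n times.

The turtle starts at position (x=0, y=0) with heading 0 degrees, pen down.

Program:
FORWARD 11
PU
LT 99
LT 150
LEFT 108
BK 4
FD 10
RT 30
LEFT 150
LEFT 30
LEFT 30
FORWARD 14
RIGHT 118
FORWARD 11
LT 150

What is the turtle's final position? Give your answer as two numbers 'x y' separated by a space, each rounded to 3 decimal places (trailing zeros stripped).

Executing turtle program step by step:
Start: pos=(0,0), heading=0, pen down
FD 11: (0,0) -> (11,0) [heading=0, draw]
PU: pen up
LT 99: heading 0 -> 99
LT 150: heading 99 -> 249
LT 108: heading 249 -> 357
BK 4: (11,0) -> (7.005,0.209) [heading=357, move]
FD 10: (7.005,0.209) -> (16.992,-0.314) [heading=357, move]
RT 30: heading 357 -> 327
LT 150: heading 327 -> 117
LT 30: heading 117 -> 147
LT 30: heading 147 -> 177
FD 14: (16.992,-0.314) -> (3.011,0.419) [heading=177, move]
RT 118: heading 177 -> 59
FD 11: (3.011,0.419) -> (8.676,9.848) [heading=59, move]
LT 150: heading 59 -> 209
Final: pos=(8.676,9.848), heading=209, 1 segment(s) drawn

Answer: 8.676 9.848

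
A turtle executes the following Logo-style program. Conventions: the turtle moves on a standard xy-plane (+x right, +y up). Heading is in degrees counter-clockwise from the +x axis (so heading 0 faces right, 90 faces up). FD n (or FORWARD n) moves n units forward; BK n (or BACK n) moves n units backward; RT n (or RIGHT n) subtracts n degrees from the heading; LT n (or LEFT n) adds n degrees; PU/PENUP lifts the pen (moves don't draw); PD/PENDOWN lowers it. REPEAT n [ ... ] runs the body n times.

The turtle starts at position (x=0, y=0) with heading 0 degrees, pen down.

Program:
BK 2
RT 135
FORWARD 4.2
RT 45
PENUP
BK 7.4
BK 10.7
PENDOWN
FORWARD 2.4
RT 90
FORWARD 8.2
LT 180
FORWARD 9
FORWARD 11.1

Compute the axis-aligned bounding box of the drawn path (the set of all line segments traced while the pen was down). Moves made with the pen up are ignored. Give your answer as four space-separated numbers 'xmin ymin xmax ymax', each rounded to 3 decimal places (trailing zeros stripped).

Executing turtle program step by step:
Start: pos=(0,0), heading=0, pen down
BK 2: (0,0) -> (-2,0) [heading=0, draw]
RT 135: heading 0 -> 225
FD 4.2: (-2,0) -> (-4.97,-2.97) [heading=225, draw]
RT 45: heading 225 -> 180
PU: pen up
BK 7.4: (-4.97,-2.97) -> (2.43,-2.97) [heading=180, move]
BK 10.7: (2.43,-2.97) -> (13.13,-2.97) [heading=180, move]
PD: pen down
FD 2.4: (13.13,-2.97) -> (10.73,-2.97) [heading=180, draw]
RT 90: heading 180 -> 90
FD 8.2: (10.73,-2.97) -> (10.73,5.23) [heading=90, draw]
LT 180: heading 90 -> 270
FD 9: (10.73,5.23) -> (10.73,-3.77) [heading=270, draw]
FD 11.1: (10.73,-3.77) -> (10.73,-14.87) [heading=270, draw]
Final: pos=(10.73,-14.87), heading=270, 6 segment(s) drawn

Segment endpoints: x in {-4.97, -2, 0, 10.73, 10.73, 13.13}, y in {-14.87, -3.77, -2.97, -2.97, -2.97, 0, 5.23}
xmin=-4.97, ymin=-14.87, xmax=13.13, ymax=5.23

Answer: -4.97 -14.87 13.13 5.23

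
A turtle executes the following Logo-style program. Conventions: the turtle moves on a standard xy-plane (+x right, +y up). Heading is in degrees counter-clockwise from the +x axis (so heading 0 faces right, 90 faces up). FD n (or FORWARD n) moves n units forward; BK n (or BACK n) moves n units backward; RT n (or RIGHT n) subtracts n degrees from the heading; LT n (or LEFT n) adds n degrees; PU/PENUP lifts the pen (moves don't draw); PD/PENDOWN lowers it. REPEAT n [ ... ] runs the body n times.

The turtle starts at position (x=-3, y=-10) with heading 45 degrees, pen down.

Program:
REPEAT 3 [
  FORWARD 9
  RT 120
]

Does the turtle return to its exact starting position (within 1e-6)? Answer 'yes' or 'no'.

Executing turtle program step by step:
Start: pos=(-3,-10), heading=45, pen down
REPEAT 3 [
  -- iteration 1/3 --
  FD 9: (-3,-10) -> (3.364,-3.636) [heading=45, draw]
  RT 120: heading 45 -> 285
  -- iteration 2/3 --
  FD 9: (3.364,-3.636) -> (5.693,-12.329) [heading=285, draw]
  RT 120: heading 285 -> 165
  -- iteration 3/3 --
  FD 9: (5.693,-12.329) -> (-3,-10) [heading=165, draw]
  RT 120: heading 165 -> 45
]
Final: pos=(-3,-10), heading=45, 3 segment(s) drawn

Start position: (-3, -10)
Final position: (-3, -10)
Distance = 0; < 1e-6 -> CLOSED

Answer: yes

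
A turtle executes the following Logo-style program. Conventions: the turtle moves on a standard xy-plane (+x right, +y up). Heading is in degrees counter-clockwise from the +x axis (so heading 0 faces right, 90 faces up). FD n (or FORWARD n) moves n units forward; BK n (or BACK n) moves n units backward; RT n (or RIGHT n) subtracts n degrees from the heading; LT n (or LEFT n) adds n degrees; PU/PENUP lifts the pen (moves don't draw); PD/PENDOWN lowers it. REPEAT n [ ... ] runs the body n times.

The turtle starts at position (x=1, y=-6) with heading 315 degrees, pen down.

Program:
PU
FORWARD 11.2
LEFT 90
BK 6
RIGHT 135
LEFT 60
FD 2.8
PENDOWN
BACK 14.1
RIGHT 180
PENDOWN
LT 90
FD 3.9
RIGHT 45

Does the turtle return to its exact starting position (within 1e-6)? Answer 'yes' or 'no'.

Answer: no

Derivation:
Executing turtle program step by step:
Start: pos=(1,-6), heading=315, pen down
PU: pen up
FD 11.2: (1,-6) -> (8.92,-13.92) [heading=315, move]
LT 90: heading 315 -> 45
BK 6: (8.92,-13.92) -> (4.677,-18.162) [heading=45, move]
RT 135: heading 45 -> 270
LT 60: heading 270 -> 330
FD 2.8: (4.677,-18.162) -> (7.102,-19.562) [heading=330, move]
PD: pen down
BK 14.1: (7.102,-19.562) -> (-5.109,-12.512) [heading=330, draw]
RT 180: heading 330 -> 150
PD: pen down
LT 90: heading 150 -> 240
FD 3.9: (-5.109,-12.512) -> (-7.059,-15.89) [heading=240, draw]
RT 45: heading 240 -> 195
Final: pos=(-7.059,-15.89), heading=195, 2 segment(s) drawn

Start position: (1, -6)
Final position: (-7.059, -15.89)
Distance = 12.758; >= 1e-6 -> NOT closed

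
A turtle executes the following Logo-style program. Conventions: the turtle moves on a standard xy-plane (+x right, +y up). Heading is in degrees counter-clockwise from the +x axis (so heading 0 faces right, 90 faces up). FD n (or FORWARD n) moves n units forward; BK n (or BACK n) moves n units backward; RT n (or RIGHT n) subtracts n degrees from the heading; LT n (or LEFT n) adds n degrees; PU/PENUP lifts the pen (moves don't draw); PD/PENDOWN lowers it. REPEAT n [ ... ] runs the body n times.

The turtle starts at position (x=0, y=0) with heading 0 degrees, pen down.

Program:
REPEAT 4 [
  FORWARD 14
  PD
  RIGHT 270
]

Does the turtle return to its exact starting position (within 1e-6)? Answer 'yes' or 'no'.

Answer: yes

Derivation:
Executing turtle program step by step:
Start: pos=(0,0), heading=0, pen down
REPEAT 4 [
  -- iteration 1/4 --
  FD 14: (0,0) -> (14,0) [heading=0, draw]
  PD: pen down
  RT 270: heading 0 -> 90
  -- iteration 2/4 --
  FD 14: (14,0) -> (14,14) [heading=90, draw]
  PD: pen down
  RT 270: heading 90 -> 180
  -- iteration 3/4 --
  FD 14: (14,14) -> (0,14) [heading=180, draw]
  PD: pen down
  RT 270: heading 180 -> 270
  -- iteration 4/4 --
  FD 14: (0,14) -> (0,0) [heading=270, draw]
  PD: pen down
  RT 270: heading 270 -> 0
]
Final: pos=(0,0), heading=0, 4 segment(s) drawn

Start position: (0, 0)
Final position: (0, 0)
Distance = 0; < 1e-6 -> CLOSED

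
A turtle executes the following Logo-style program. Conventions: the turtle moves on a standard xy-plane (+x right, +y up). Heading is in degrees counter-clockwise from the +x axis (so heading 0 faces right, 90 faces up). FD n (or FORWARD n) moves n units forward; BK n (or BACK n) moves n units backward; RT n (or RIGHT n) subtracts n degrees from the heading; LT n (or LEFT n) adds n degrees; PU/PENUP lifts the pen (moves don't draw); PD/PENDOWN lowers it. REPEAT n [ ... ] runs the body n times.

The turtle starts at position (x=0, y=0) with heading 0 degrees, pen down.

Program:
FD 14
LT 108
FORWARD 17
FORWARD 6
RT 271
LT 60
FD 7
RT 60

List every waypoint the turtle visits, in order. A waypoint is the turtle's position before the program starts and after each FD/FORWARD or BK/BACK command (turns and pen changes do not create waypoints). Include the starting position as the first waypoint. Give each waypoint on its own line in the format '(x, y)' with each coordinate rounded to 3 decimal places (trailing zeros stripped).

Answer: (0, 0)
(14, 0)
(8.747, 16.168)
(6.893, 21.874)
(5.318, 15.054)

Derivation:
Executing turtle program step by step:
Start: pos=(0,0), heading=0, pen down
FD 14: (0,0) -> (14,0) [heading=0, draw]
LT 108: heading 0 -> 108
FD 17: (14,0) -> (8.747,16.168) [heading=108, draw]
FD 6: (8.747,16.168) -> (6.893,21.874) [heading=108, draw]
RT 271: heading 108 -> 197
LT 60: heading 197 -> 257
FD 7: (6.893,21.874) -> (5.318,15.054) [heading=257, draw]
RT 60: heading 257 -> 197
Final: pos=(5.318,15.054), heading=197, 4 segment(s) drawn
Waypoints (5 total):
(0, 0)
(14, 0)
(8.747, 16.168)
(6.893, 21.874)
(5.318, 15.054)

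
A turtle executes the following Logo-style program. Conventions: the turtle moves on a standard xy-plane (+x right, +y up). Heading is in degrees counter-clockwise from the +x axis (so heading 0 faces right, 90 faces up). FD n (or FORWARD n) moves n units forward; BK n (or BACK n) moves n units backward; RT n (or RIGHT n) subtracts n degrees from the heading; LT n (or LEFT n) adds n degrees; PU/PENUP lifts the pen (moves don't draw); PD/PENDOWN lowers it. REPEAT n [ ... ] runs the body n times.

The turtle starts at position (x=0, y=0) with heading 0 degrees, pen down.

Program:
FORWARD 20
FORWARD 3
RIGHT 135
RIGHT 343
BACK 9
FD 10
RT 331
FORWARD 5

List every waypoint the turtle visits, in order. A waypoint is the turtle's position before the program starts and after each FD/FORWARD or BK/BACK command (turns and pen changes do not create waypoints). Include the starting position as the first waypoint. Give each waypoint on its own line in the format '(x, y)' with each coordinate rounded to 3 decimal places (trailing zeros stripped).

Answer: (0, 0)
(20, 0)
(23, 0)
(27.225, 7.947)
(22.531, -0.883)
(22.618, -5.882)

Derivation:
Executing turtle program step by step:
Start: pos=(0,0), heading=0, pen down
FD 20: (0,0) -> (20,0) [heading=0, draw]
FD 3: (20,0) -> (23,0) [heading=0, draw]
RT 135: heading 0 -> 225
RT 343: heading 225 -> 242
BK 9: (23,0) -> (27.225,7.947) [heading=242, draw]
FD 10: (27.225,7.947) -> (22.531,-0.883) [heading=242, draw]
RT 331: heading 242 -> 271
FD 5: (22.531,-0.883) -> (22.618,-5.882) [heading=271, draw]
Final: pos=(22.618,-5.882), heading=271, 5 segment(s) drawn
Waypoints (6 total):
(0, 0)
(20, 0)
(23, 0)
(27.225, 7.947)
(22.531, -0.883)
(22.618, -5.882)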